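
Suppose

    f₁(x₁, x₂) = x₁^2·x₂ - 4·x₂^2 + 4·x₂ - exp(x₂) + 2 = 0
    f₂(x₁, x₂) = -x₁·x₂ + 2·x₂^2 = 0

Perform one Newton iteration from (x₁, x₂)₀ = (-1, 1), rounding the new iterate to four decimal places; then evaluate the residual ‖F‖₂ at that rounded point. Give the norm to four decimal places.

At (-1, 1): F = (0.281718, 3.0000).
Jacobian J = [[2·x₁·x₂, x₁^2 - 8·x₂ - exp(x₂) + 4], [-x₂, -x₁ + 4·x₂]].
At the point, J = [[-2.0000, -5.718282], [-1.0000, 5.0000]] (det J = -15.718282).
Solving J·Δ = −F gives Δ = (1.1810, -0.3638).
Then the next iterate is (x₁, x₂)₁ = (0.1810, 0.6362).
Re-evaluating at (0.1810, 0.6362): F = (1.057353, 0.694349), so ‖F‖₂ = 1.2650.

1.2650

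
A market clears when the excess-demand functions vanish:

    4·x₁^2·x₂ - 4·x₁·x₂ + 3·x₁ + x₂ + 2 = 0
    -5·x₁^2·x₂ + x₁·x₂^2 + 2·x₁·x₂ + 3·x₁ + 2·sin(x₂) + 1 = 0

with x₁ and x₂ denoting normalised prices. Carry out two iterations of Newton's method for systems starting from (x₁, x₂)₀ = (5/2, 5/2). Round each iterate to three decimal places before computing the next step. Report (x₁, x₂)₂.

At (5/2, 5/2): F = (49.500, -40.30306).
Jacobian J = [[8·x₁·x₂ - 4·x₂ + 3, 4·x₁^2 - 4·x₁ + 1], [-10·x₁·x₂ + x₂^2 + 2·x₂ + 3, -5·x₁^2 + 2·x₁·x₂ + 2·x₁ + 2·cos(x₂)]].
At the point, J = [[43.000, 16.000], [-48.250, -15.35229]] (det J = 111.85165).
Solving J·Δ = −F gives Δ = (1.029, -5.859).
Then the next iterate is (x₁, x₂)₁ = (3.529, -3.359).
Round to (3.529, -3.359) and repeat: F = (-110.68616, 237.29012), J = [[-78.39529, 36.69936], [126.10399, -80.87195]].
Δ = (-0.142, 2.713), so (x₁, x₂)₂ = (3.387, -0.646).

(3.387, -0.646)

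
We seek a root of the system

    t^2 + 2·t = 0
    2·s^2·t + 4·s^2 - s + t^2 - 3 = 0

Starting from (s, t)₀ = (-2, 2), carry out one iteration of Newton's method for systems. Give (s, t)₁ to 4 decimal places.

(-1.4242, 0.6667)

At (-2, 2): F = (8.0000, 35.0000).
Jacobian J = [[0, 2·t + 2], [4·s·t + 8·s - 1, 2·s^2 + 2·t]].
At the point, J = [[0.0000, 6.0000], [-33.0000, 12.0000]] (det J = 198.0000).
Solving J·Δ = −F gives Δ = (0.5758, -1.3333).
Then the next iterate is (s, t)₁ = (-1.4242, 0.6667).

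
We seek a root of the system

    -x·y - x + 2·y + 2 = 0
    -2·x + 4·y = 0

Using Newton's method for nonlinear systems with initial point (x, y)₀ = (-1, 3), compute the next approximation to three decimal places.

(-0.400, -0.200)

At (-1, 3): F = (12.000, 14.000).
Jacobian J = [[-y - 1, -x + 2], [-2, 4]].
At the point, J = [[-4.000, 3.000], [-2.000, 4.000]] (det J = -10.000).
Solving J·Δ = −F gives Δ = (0.600, -3.200).
Then the next iterate is (x, y)₁ = (-0.400, -0.200).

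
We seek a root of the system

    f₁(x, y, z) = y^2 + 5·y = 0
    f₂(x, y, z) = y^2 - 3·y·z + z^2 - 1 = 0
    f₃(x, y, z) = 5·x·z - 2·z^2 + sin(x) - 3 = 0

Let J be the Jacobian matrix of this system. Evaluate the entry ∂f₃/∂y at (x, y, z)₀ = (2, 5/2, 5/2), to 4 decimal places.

∂f₃/∂y = 0.
At (2, 5/2, 5/2) this is 0.0000.

0.0000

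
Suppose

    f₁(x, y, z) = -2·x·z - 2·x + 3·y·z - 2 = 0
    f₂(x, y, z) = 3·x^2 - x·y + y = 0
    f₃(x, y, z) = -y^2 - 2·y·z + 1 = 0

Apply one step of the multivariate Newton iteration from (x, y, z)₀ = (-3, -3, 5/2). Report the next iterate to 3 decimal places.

(-1.696, -1.859, 1.143)

At (-3, -3, 5/2): F = (-3.500, 15.000, 7.000).
Jacobian J = [[-2·z - 2, 3·z, -2·x + 3·y], [6·x - y, -x + 1, 0], [0, -2·y - 2·z, -2·y]].
At the point, J = [[-7.000, 7.500, -3.000], [-15.000, 4.000, 0.000], [0.000, 1.000, 6.000]] (det J = 552.000).
Solving J·Δ = −F gives Δ = (1.304, 1.141, -1.357).
Then the next iterate is (x, y, z)₁ = (-1.696, -1.859, 1.143).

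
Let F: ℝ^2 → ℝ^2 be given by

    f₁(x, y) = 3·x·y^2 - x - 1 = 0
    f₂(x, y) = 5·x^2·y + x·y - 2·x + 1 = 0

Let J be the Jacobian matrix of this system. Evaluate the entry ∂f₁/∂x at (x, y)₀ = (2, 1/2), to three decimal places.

∂f₁/∂x = 3·y^2 - 1.
At (2, 1/2) this is -0.250.

-0.250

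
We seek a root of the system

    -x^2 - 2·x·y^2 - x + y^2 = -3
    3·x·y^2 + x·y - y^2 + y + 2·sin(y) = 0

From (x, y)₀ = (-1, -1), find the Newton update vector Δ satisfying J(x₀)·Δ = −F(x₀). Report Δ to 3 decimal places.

(-6.983, 2.164)

At (-1, -1): F = (6.000, -5.68294).
Jacobian J = [[-2·x - 2·y^2 - 1, -4·x·y + 2·y], [3·y^2 + y, 6·x·y + x - 2·y + 2·cos(y) + 1]].
At the point, J = [[-1.000, -6.000], [2.000, 9.08060]] (det J = 2.91940).
Solving J·Δ = −F gives Δ = (-6.983, 2.164).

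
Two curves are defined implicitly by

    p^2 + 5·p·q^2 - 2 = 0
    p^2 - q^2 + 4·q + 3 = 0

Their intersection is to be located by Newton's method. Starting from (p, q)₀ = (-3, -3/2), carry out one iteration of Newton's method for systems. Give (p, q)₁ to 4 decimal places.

At (-3, -3/2): F = (-26.7500, 3.7500).
Jacobian J = [[2·p + 5·q^2, 10·p·q], [2·p, -2·q + 4]].
At the point, J = [[5.2500, 45.0000], [-6.0000, 7.0000]] (det J = 306.7500).
Solving J·Δ = −F gives Δ = (1.1606, 0.4590).
Then the next iterate is (p, q)₁ = (-1.8394, -1.0410).

(-1.8394, -1.0410)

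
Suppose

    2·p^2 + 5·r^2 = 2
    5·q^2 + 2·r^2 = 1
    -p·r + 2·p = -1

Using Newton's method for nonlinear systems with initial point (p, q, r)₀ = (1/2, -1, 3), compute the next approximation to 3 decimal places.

(1.767, -0.641, 1.466)

At (1/2, -1, 3): F = (43.500, 22.000, 0.500).
Jacobian J = [[4·p, 0, 10·r], [0, 10·q, 4·r], [-r + 2, 0, -p]].
At the point, J = [[2.000, 0.000, 30.000], [0.000, -10.000, 12.000], [-1.000, 0.000, -0.500]] (det J = -290.000).
Solving J·Δ = −F gives Δ = (1.267, 0.359, -1.534).
Then the next iterate is (p, q, r)₁ = (1.767, -0.641, 1.466).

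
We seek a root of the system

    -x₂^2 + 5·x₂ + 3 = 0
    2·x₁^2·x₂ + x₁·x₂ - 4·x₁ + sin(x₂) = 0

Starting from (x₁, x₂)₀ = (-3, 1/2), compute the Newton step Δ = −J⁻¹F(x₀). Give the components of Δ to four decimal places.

(-0.0905, -1.3125)

At (-3, 1/2): F = (5.2500, 19.979426).
Jacobian J = [[0, -2·x₂ + 5], [4·x₁·x₂ + x₂ - 4, 2·x₁^2 + x₁ + cos(x₂)]].
At the point, J = [[0.0000, 4.0000], [-9.5000, 15.877583]] (det J = 38.0000).
Solving J·Δ = −F gives Δ = (-0.0905, -1.3125).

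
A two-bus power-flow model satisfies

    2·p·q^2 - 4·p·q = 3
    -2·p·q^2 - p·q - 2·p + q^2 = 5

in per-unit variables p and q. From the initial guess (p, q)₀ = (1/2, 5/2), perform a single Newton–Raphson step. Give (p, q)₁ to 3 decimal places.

At (1/2, 5/2): F = (-1.750, -7.250).
Jacobian J = [[2·q^2 - 4·q, 4·p·q - 4·p], [-2·q^2 - q - 2, -4·p·q - p + 2·q]].
At the point, J = [[2.500, 3.000], [-17.000, -0.500]] (det J = 49.750).
Solving J·Δ = −F gives Δ = (-0.455, 0.962).
Then the next iterate is (p, q)₁ = (0.045, 3.462).

(0.045, 3.462)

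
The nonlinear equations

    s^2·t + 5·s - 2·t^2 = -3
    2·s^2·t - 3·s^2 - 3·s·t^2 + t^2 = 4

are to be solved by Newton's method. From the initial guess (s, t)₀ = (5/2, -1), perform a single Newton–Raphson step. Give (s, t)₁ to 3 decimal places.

(0.365, -1.707)

At (5/2, -1): F = (7.250, -41.750).
Jacobian J = [[2·s·t + 5, s^2 - 4·t], [4·s·t - 6·s - 3·t^2, 2·s^2 - 6·s·t + 2·t]].
At the point, J = [[0.000, 10.250], [-28.000, 25.500]] (det J = 287.000).
Solving J·Δ = −F gives Δ = (-2.135, -0.707).
Then the next iterate is (s, t)₁ = (0.365, -1.707).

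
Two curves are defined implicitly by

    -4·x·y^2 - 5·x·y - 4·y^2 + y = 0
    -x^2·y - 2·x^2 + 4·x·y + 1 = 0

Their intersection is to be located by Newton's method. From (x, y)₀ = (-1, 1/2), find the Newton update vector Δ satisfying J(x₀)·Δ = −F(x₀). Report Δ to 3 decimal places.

At (-1, 1/2): F = (3.000, -3.500).
Jacobian J = [[-4·y^2 - 5·y, -8·x·y - 5·x - 8·y + 1], [-2·x·y - 4·x + 4·y, -x^2 + 4·x]].
At the point, J = [[-3.500, 6.000], [7.000, -5.000]] (det J = -24.500).
Solving J·Δ = −F gives Δ = (0.245, -0.357).

(0.245, -0.357)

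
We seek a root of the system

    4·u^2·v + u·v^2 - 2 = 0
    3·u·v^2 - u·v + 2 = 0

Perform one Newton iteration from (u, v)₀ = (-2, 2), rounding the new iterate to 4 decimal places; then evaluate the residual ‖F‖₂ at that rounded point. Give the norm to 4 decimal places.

At (-2, 2): F = (22.0000, -18.0000).
Jacobian J = [[8·u·v + v^2, 4·u^2 + 2·u·v], [3·v^2 - v, 6·u·v - u]].
At the point, J = [[-28.0000, 8.0000], [10.0000, -22.0000]] (det J = 536.0000).
Solving J·Δ = −F gives Δ = (0.6343, -0.5299).
Then the next iterate is (u, v)₁ = (-1.3657, 1.4701).
Re-evaluating at (-1.3657, 1.4701): F = (6.016206, -4.846912), so ‖F‖₂ = 7.7258.

7.7258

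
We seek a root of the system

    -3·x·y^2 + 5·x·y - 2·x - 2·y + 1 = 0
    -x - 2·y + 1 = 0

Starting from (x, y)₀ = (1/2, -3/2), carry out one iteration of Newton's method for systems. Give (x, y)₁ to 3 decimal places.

At (1/2, -3/2): F = (-4.125, 3.500).
Jacobian J = [[-3·y^2 + 5·y - 2, -6·x·y + 5·x - 2], [-1, -2]].
At the point, J = [[-16.250, 5.000], [-1.000, -2.000]] (det J = 37.500).
Solving J·Δ = −F gives Δ = (0.247, 1.627).
Then the next iterate is (x, y)₁ = (0.747, 0.127).

(0.747, 0.127)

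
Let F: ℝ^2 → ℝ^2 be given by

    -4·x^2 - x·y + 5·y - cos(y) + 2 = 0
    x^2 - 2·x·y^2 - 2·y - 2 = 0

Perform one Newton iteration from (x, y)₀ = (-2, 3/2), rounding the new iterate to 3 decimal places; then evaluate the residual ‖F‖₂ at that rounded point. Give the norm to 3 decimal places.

1.963

At (-2, 3/2): F = (-3.57074, 8.000).
Jacobian J = [[-8·x - y, -x + sin(y) + 5], [2·x - 2·y^2, -4·x·y - 2]].
At the point, J = [[14.500, 7.99749], [-8.500, 10.000]] (det J = 212.97871).
Solving J·Δ = −F gives Δ = (0.468, -0.402).
Then the next iterate is (x, y)₁ = (-1.532, 1.098).
Re-evaluating at (-1.532, 1.098): F = (-0.67134, 1.84499), so ‖F‖₂ = 1.963.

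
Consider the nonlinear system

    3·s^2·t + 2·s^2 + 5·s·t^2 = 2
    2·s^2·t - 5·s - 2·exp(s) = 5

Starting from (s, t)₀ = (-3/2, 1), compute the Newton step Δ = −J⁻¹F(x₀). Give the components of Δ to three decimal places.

At (-3/2, 1): F = (1.750, 6.55374).
Jacobian J = [[6·s·t + 4·s + 5·t^2, 3·s^2 + 10·s·t], [4·s·t - 2·exp(s) - 5, 2·s^2]].
At the point, J = [[-10.000, -8.250], [-11.44626, 4.500]] (det J = -139.43165).
Solving J·Δ = −F gives Δ = (0.444, -0.326).

(0.444, -0.326)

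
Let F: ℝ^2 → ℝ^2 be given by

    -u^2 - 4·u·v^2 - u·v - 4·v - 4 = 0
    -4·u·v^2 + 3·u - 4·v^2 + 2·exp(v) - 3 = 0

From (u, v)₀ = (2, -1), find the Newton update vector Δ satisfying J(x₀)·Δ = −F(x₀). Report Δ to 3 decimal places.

(-1.010, 0.293)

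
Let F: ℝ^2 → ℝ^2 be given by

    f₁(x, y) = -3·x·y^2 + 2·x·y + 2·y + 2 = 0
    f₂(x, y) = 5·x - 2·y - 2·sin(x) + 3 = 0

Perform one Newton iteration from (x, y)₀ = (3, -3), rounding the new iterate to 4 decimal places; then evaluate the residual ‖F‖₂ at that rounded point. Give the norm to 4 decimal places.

14.4306

At (3, -3): F = (-103.0000, 23.717760).
Jacobian J = [[-3·y^2 + 2·y, -6·x·y + 2·x + 2], [-2·cos(x) + 5, -2]].
At the point, J = [[-33.0000, 62.0000], [6.979985, -2.0000]] (det J = -366.759070).
Solving J·Δ = −F gives Δ = (-3.4478, -0.1738).
Then the next iterate is (x, y)₁ = (-0.4478, -3.1738).
Re-evaluating at (-0.4478, -3.1738): F = (12.026932, 7.974567), so ‖F‖₂ = 14.4306.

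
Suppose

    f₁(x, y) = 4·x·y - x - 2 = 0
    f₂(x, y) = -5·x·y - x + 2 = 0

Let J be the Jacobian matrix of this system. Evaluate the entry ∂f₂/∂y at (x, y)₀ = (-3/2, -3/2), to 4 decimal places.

7.5000

∂f₂/∂y = -5·x.
At (-3/2, -3/2) this is 7.5000.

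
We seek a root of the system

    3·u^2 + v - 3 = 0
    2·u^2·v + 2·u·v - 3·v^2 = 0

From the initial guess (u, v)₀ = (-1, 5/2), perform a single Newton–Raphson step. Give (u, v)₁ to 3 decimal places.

(-0.803, 1.184)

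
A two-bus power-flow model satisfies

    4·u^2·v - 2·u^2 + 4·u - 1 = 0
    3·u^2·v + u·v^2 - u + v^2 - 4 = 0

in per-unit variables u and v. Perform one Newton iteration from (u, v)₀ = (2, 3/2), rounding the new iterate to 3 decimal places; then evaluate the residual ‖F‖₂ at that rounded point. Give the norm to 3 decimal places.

2.858

At (2, 3/2): F = (23.000, 18.750).
Jacobian J = [[8·u·v - 4·u + 4, 4·u^2], [6·u·v + v^2 - 1, 3·u^2 + 2·u·v + 2·v]].
At the point, J = [[20.000, 16.000], [19.250, 21.000]] (det J = 112.000).
Solving J·Δ = −F gives Δ = (-1.634, 0.605).
Then the next iterate is (u, v)₁ = (0.366, 2.105).
Re-evaluating at (0.366, 2.105): F = (1.32400, 2.53271), so ‖F‖₂ = 2.858.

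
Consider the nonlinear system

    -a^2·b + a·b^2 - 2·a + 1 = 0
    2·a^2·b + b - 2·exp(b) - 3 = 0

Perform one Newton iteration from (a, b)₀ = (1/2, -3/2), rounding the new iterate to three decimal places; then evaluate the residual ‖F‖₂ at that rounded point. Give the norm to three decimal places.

30.202

At (1/2, -3/2): F = (1.500, -5.69626).
Jacobian J = [[-2·a·b + b^2 - 2, -a^2 + 2·a·b], [4·a·b, 2·a^2 - 2·exp(b) + 1]].
At the point, J = [[1.750, -1.750], [-3.000, 1.05374]] (det J = -3.40596).
Solving J·Δ = −F gives Δ = (-2.463, -1.606).
Then the next iterate is (a, b)₁ = (-1.963, -3.106).
Re-evaluating at (-1.963, -3.106): F = (-2.04296, -30.13269), so ‖F‖₂ = 30.202.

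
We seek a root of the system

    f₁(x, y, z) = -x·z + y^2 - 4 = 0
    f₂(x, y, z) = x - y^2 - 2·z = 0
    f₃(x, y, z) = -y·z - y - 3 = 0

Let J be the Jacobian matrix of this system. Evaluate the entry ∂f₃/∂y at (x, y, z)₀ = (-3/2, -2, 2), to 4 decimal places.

-3.0000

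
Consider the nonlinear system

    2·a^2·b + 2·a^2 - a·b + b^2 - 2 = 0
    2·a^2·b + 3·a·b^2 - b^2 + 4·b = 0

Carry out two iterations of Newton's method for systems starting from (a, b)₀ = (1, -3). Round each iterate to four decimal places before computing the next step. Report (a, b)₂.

(1.8065, -2.3927)

At (1, -3): F = (6.0000, 0.0000).
Jacobian J = [[4·a·b + 4·a - b, 2·a^2 - a + 2·b], [4·a·b + 3·b^2, 2·a^2 + 6·a·b - 2·b + 4]].
At the point, J = [[-5.0000, -5.0000], [15.0000, -6.0000]] (det J = 105.0000).
Solving J·Δ = −F gives Δ = (0.3429, 0.8571).
Then the next iterate is (a, b)₁ = (1.3429, -2.1429).
Round to (1.3429, -2.1429) and repeat: F = (1.347554, -2.392676), J = [[-3.996302, -2.021939], [2.265260, -5.373642]].
Δ = (0.4636, -0.2498), so (a, b)₂ = (1.8065, -2.3927).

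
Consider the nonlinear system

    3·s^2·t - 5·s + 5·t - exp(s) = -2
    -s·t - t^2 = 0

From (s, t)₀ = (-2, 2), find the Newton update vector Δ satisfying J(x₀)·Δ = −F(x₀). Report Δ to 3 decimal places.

(0.994, -0.994)

At (-2, 2): F = (45.86466, 0.000).
Jacobian J = [[6·s·t - exp(s) - 5, 3·s^2 + 5], [-t, -s - 2·t]].
At the point, J = [[-29.13534, 17.000], [-2.000, -2.000]] (det J = 92.27067).
Solving J·Δ = −F gives Δ = (0.994, -0.994).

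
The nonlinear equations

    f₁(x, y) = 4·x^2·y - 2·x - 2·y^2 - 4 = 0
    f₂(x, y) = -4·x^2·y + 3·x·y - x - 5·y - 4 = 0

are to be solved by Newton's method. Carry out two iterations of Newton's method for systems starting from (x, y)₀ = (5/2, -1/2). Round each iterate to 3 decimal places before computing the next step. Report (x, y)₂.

(0.352, -3.878)

At (5/2, -1/2): F = (-22.000, 4.750).
Jacobian J = [[8·x·y - 2, 4·x^2 - 4·y], [-8·x·y + 3·y - 1, -4·x^2 + 3·x - 5]].
At the point, J = [[-12.000, 27.000], [7.500, -22.500]] (det J = 67.500).
Solving J·Δ = −F gives Δ = (-5.433, -1.600).
Then the next iterate is (x, y)₁ = (-2.933, -2.100).
Round to (-2.933, -2.100) and repeat: F = (-79.21491, 100.17181), J = [[47.27440, 42.80996], [-56.57440, -48.20896]].
Δ = (3.285, -1.778), so (x, y)₂ = (0.352, -3.878).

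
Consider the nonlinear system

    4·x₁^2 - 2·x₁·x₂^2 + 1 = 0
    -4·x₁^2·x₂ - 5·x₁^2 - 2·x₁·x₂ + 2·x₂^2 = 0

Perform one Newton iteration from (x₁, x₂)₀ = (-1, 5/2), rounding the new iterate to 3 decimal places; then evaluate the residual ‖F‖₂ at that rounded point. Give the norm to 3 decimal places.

At (-1, 5/2): F = (17.500, 2.500).
Jacobian J = [[8·x₁ - 2·x₂^2, -4·x₁·x₂], [-8·x₁·x₂ - 10·x₁ - 2·x₂, -4·x₁^2 - 2·x₁ + 4·x₂]].
At the point, J = [[-20.500, 10.000], [25.000, 8.000]] (det J = -414.000).
Solving J·Δ = −F gives Δ = (0.278, -1.181).
Then the next iterate is (x₁, x₂)₁ = (-0.722, 1.319).
Re-evaluating at (-0.722, 1.319): F = (5.59735, 0.02744), so ‖F‖₂ = 5.597.

5.597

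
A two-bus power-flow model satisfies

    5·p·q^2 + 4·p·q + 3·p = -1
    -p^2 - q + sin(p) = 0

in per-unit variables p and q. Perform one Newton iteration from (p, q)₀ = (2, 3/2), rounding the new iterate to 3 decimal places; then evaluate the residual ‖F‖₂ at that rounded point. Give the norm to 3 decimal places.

12.591

At (2, 3/2): F = (41.500, -4.59070).
Jacobian J = [[5·q^2 + 4·q + 3, 10·p·q + 4·p], [-2·p + cos(p), -1]].
At the point, J = [[20.250, 38.000], [-4.41615, -1.000]] (det J = 147.56358).
Solving J·Δ = −F gives Δ = (-0.901, -0.612).
Then the next iterate is (p, q)₁ = (1.099, 0.888).
Re-evaluating at (1.099, 0.888): F = (12.53370, -1.20505), so ‖F‖₂ = 12.591.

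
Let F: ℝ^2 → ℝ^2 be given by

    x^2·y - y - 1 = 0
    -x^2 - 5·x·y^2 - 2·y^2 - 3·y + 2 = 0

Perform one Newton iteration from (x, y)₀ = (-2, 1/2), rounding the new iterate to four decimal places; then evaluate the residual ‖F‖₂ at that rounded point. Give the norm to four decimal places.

At (-2, 1/2): F = (0.5000, -1.5000).
Jacobian J = [[2·x·y, x^2 - 1], [-2·x - 5·y^2, -10·x·y - 4·y - 3]].
At the point, J = [[-2.0000, 3.0000], [2.7500, 5.0000]] (det J = -18.2500).
Solving J·Δ = −F gives Δ = (0.3836, 0.0890).
Then the next iterate is (x, y)₁ = (-1.6164, 0.5890).
Re-evaluating at (-1.6164, 0.5890): F = (-0.050091, -0.269775), so ‖F‖₂ = 0.2744.

0.2744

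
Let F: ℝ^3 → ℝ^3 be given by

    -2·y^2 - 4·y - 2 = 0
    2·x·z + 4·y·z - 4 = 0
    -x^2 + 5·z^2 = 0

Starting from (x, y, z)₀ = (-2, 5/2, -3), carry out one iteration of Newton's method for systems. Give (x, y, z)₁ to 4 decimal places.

(-0.6154, 0.7500, -1.4487)

At (-2, 5/2, -3): F = (-24.5000, -22.0000, 41.0000).
Jacobian J = [[0, -4·y - 4, 0], [2·z, 4·z, 2·x + 4·y], [-2·x, 0, 10·z]].
At the point, J = [[0.0000, -14.0000, 0.0000], [-6.0000, -12.0000, 6.0000], [4.0000, 0.0000, -30.0000]] (det J = 2184.0000).
Solving J·Δ = −F gives Δ = (1.3846, -1.7500, 1.5513).
Then the next iterate is (x, y, z)₁ = (-0.6154, 0.7500, -1.4487).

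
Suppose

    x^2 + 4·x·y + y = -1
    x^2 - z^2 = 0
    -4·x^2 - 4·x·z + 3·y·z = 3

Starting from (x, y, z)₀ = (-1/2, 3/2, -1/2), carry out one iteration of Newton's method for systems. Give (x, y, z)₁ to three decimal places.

At (-1/2, 3/2, -1/2): F = (-0.250, 0.000, -7.250).
Jacobian J = [[2·x + 4·y, 4·x + 1, 0], [2·x, 0, -2·z], [-8·x - 4·z, 3·z, -4·x + 3·y]].
At the point, J = [[5.000, -1.000, 0.000], [-1.000, 0.000, 1.000], [6.000, -1.500, 6.500]] (det J = -5.000).
Solving J·Δ = −F gives Δ = (1.375, 6.625, 1.375).
Then the next iterate is (x, y, z)₁ = (0.875, 8.125, 0.875).

(0.875, 8.125, 0.875)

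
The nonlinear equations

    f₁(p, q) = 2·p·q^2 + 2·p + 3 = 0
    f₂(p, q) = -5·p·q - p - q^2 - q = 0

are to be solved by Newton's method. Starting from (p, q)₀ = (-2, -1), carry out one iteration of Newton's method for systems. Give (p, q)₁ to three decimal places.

(-2.750, 0.000)

At (-2, -1): F = (-5.000, -8.000).
Jacobian J = [[2·q^2 + 2, 4·p·q], [-5·q - 1, -5·p - 2·q - 1]].
At the point, J = [[4.000, 8.000], [4.000, 11.000]] (det J = 12.000).
Solving J·Δ = −F gives Δ = (-0.750, 1.000).
Then the next iterate is (p, q)₁ = (-2.750, 0.000).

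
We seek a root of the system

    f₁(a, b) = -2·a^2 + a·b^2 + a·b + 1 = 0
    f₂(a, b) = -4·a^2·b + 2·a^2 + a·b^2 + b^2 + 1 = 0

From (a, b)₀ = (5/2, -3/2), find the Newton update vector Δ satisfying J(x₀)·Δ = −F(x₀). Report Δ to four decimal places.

At (5/2, -3/2): F = (-9.6250, 58.8750).
Jacobian J = [[-4·a + b^2 + b, 2·a·b + a], [-8·a·b + 4·a + b^2, -4·a^2 + 2·a·b + 2·b]].
At the point, J = [[-9.2500, -5.0000], [42.2500, -35.5000]] (det J = 539.6250).
Solving J·Δ = −F gives Δ = (-1.1787, 0.2556).

(-1.1787, 0.2556)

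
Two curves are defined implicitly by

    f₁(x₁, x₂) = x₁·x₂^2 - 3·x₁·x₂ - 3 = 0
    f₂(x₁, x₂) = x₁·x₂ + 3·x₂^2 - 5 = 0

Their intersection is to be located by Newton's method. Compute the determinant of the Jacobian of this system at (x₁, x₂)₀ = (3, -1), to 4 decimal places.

J = [[x₂^2 - 3·x₂, 2·x₁·x₂ - 3·x₁], [x₂, x₁ + 6·x₂]].
At the point, J = [[4.0000, -15.0000], [-1.0000, -3.0000]].
det J = -27.0000.

-27.0000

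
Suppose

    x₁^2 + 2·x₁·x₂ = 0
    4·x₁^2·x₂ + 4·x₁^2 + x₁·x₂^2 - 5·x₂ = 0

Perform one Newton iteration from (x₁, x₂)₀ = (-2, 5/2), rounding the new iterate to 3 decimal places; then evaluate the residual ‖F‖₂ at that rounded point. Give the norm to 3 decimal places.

At (-2, 5/2): F = (-6.000, 31.000).
Jacobian J = [[2·x₁ + 2·x₂, 2·x₁], [8·x₁·x₂ + 8·x₁ + x₂^2, 4·x₁^2 + 2·x₁·x₂ - 5]].
At the point, J = [[1.000, -4.000], [-49.750, 1.000]] (det J = -198.000).
Solving J·Δ = −F gives Δ = (0.596, -1.351).
Then the next iterate is (x₁, x₂)₁ = (-1.404, 1.149).
Re-evaluating at (-1.404, 1.149): F = (-1.25518, 9.34601), so ‖F‖₂ = 9.430.

9.430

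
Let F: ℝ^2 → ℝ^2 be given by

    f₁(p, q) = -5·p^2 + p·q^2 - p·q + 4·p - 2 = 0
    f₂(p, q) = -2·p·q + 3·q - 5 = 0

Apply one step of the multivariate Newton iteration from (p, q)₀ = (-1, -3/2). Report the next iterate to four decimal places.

(-0.6906, 0.8143)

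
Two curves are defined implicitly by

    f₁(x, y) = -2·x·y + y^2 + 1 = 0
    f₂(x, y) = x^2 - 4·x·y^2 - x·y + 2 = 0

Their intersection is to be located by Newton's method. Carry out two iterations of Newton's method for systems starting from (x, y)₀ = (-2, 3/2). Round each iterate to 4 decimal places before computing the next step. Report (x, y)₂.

At (-2, 3/2): F = (9.2500, 27.0000).
Jacobian J = [[-2·y, -2·x + 2·y], [2·x - 4·y^2 - y, -8·x·y - x]].
At the point, J = [[-3.0000, 7.0000], [-14.5000, 26.0000]] (det J = 23.5000).
Solving J·Δ = −F gives Δ = (-2.1915, -2.2606).
Then the next iterate is (x, y)₁ = (-4.1915, -0.7606).
Round to (-4.1915, -0.7606) and repeat: F = (-4.797597, 26.079956), J = [[1.5212, 6.8618], [-9.936449, -21.312939]].
Δ = (2.1449, 0.2237), so (x, y)₂ = (-2.0466, -0.5369).

(-2.0466, -0.5369)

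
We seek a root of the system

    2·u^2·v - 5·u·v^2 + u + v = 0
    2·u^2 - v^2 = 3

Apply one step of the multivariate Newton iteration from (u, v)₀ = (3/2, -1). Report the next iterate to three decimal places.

(1.267, -0.552)

At (3/2, -1): F = (-11.500, 0.500).
Jacobian J = [[4·u·v - 5·v^2 + 1, 2·u^2 - 10·u·v + 1], [4·u, -2·v]].
At the point, J = [[-10.000, 20.500], [6.000, 2.000]] (det J = -143.000).
Solving J·Δ = −F gives Δ = (-0.233, 0.448).
Then the next iterate is (u, v)₁ = (1.267, -0.552).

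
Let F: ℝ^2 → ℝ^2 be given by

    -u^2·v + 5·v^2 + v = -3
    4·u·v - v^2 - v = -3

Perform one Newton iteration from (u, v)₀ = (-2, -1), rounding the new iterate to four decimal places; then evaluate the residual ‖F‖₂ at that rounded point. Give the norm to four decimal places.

7.5625

At (-2, -1): F = (11.0000, 11.0000).
Jacobian J = [[-2·u·v, -u^2 + 10·v + 1], [4·v, 4·u - 2·v - 1]].
At the point, J = [[-4.0000, -13.0000], [-4.0000, -7.0000]] (det J = -24.0000).
Solving J·Δ = −F gives Δ = (2.7500, 0.0000).
Then the next iterate is (u, v)₁ = (0.7500, -1.0000).
Re-evaluating at (0.7500, -1.0000): F = (7.5625, 0.0000), so ‖F‖₂ = 7.5625.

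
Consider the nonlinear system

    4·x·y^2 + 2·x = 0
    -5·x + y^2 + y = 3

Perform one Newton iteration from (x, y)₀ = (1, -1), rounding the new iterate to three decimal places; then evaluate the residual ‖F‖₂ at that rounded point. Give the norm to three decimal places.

5.086

At (1, -1): F = (6.000, -8.000).
Jacobian J = [[4·y^2 + 2, 8·x·y], [-5, 2·y + 1]].
At the point, J = [[6.000, -8.000], [-5.000, -1.000]] (det J = -46.000).
Solving J·Δ = −F gives Δ = (-1.522, -0.391).
Then the next iterate is (x, y)₁ = (-0.522, -1.391).
Re-evaluating at (-0.522, -1.391): F = (-5.08403, 0.15388), so ‖F‖₂ = 5.086.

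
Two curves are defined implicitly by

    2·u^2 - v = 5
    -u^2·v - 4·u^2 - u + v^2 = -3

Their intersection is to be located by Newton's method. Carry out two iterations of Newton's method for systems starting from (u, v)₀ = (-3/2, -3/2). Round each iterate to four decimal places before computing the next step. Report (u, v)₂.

(-1.3948, -1.1092)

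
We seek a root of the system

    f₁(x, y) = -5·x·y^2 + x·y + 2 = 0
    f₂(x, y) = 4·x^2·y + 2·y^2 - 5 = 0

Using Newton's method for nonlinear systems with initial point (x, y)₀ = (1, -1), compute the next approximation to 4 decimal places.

(0.1250, -1.1136)

At (1, -1): F = (-4.0000, -7.0000).
Jacobian J = [[-5·y^2 + y, -10·x·y + x], [8·x·y, 4·x^2 + 4·y]].
At the point, J = [[-6.0000, 11.0000], [-8.0000, 0.0000]] (det J = 88.0000).
Solving J·Δ = −F gives Δ = (-0.8750, -0.1136).
Then the next iterate is (x, y)₁ = (0.1250, -1.1136).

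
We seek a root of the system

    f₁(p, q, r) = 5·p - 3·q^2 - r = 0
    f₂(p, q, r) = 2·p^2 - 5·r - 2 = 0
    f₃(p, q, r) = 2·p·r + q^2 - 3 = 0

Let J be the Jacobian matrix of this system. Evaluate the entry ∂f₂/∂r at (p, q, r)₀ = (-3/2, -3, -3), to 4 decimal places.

∂f₂/∂r = -5.
At (-3/2, -3, -3) this is -5.0000.

-5.0000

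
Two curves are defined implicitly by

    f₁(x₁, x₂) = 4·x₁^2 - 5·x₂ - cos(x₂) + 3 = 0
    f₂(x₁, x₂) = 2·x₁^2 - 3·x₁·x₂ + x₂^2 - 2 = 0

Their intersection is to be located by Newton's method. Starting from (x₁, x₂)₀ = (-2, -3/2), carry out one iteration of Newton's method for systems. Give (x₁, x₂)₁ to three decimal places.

At (-2, -3/2): F = (26.42926, -0.750).
Jacobian J = [[8·x₁, sin(x₂) - 5], [4·x₁ - 3·x₂, -3·x₁ + 2·x₂]].
At the point, J = [[-16.000, -5.99749], [-3.500, 3.000]] (det J = -68.99123).
Solving J·Δ = −F gives Δ = (1.084, 1.515).
Then the next iterate is (x₁, x₂)₁ = (-0.916, 0.015).

(-0.916, 0.015)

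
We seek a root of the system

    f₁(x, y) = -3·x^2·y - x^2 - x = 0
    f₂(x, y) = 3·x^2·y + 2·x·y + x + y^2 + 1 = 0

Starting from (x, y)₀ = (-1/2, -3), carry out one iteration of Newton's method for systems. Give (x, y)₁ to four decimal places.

(-0.3660, -1.2743)

At (-1/2, -3): F = (2.5000, 10.2500).
Jacobian J = [[-6·x·y - 2·x - 1, -3·x^2], [6·x·y + 2·y + 1, 3·x^2 + 2·x + 2·y]].
At the point, J = [[-9.0000, -0.7500], [4.0000, -6.2500]] (det J = 59.2500).
Solving J·Δ = −F gives Δ = (0.1340, 1.7257).
Then the next iterate is (x, y)₁ = (-0.3660, -1.2743).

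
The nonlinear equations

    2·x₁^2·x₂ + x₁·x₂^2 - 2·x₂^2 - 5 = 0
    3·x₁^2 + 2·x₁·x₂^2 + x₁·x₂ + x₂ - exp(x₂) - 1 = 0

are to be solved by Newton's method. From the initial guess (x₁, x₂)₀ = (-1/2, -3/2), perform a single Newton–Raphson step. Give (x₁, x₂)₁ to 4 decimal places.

At (-1/2, -3/2): F = (-11.3750, -3.473130).
Jacobian J = [[4·x₁·x₂ + x₂^2, 2·x₁^2 + 2·x₁·x₂ - 4·x₂], [6·x₁ + 2·x₂^2 + x₂, 4·x₁·x₂ + x₁ - exp(x₂) + 1]].
At the point, J = [[5.2500, 8.0000], [0.0000, 3.276870]] (det J = 17.203567).
Solving J·Δ = −F gives Δ = (0.5516, 1.0599).
Then the next iterate is (x₁, x₂)₁ = (0.0516, -0.4401).

(0.0516, -0.4401)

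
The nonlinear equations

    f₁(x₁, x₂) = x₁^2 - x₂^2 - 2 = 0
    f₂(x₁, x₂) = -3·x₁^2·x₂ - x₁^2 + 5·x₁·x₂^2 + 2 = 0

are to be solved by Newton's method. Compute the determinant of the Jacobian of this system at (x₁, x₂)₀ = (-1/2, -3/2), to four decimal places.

-30.0000

J = [[2·x₁, -2·x₂], [-6·x₁·x₂ - 2·x₁ + 5·x₂^2, -3·x₁^2 + 10·x₁·x₂]].
At the point, J = [[-1.0000, 3.0000], [7.7500, 6.7500]].
det J = -30.0000.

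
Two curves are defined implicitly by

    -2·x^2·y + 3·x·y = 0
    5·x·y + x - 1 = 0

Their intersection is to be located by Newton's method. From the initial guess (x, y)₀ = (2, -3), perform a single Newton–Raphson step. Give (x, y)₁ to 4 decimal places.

(1.9836, -0.1230)

At (2, -3): F = (6.0000, -29.0000).
Jacobian J = [[-4·x·y + 3·y, -2·x^2 + 3·x], [5·y + 1, 5·x]].
At the point, J = [[15.0000, -2.0000], [-14.0000, 10.0000]] (det J = 122.0000).
Solving J·Δ = −F gives Δ = (-0.0164, 2.8770).
Then the next iterate is (x, y)₁ = (1.9836, -0.1230).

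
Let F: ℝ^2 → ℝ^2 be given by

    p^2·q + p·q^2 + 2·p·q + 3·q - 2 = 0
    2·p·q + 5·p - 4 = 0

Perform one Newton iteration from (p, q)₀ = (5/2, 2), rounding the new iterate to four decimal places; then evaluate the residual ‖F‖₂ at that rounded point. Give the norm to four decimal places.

At (5/2, 2): F = (36.5000, 18.5000).
Jacobian J = [[2·p·q + q^2 + 2·q, p^2 + 2·p·q + 2·p + 3], [2·q + 5, 2·p]].
At the point, J = [[18.0000, 24.2500], [9.0000, 5.0000]] (det J = -128.2500).
Solving J·Δ = −F gives Δ = (-2.0750, 0.0351).
Then the next iterate is (p, q)₁ = (0.4250, 2.0351).
Re-evaluating at (0.4250, 2.0351): F = (7.962919, -0.145165), so ‖F‖₂ = 7.9642.

7.9642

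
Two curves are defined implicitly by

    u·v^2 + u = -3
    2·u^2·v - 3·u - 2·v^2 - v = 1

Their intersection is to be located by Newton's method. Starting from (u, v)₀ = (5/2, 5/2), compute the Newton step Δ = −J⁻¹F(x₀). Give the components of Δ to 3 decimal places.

(-0.247, -1.547)

At (5/2, 5/2): F = (21.125, 7.750).
Jacobian J = [[v^2 + 1, 2·u·v], [4·u·v - 3, 2·u^2 - 4·v - 1]].
At the point, J = [[7.250, 12.500], [22.000, 1.500]] (det J = -264.125).
Solving J·Δ = −F gives Δ = (-0.247, -1.547).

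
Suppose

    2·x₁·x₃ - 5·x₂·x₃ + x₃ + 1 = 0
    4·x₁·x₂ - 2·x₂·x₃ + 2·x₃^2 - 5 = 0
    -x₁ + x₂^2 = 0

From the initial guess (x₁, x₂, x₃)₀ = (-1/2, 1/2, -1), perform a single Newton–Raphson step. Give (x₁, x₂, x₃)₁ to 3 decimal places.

At (-1/2, 1/2, -1): F = (3.500, -3.000, 0.750).
Jacobian J = [[2·x₃, -5·x₃, 2·x₁ - 5·x₂ + 1], [4·x₂, 4·x₁ - 2·x₃, -2·x₂ + 4·x₃], [-1, 2·x₂, 0]].
At the point, J = [[-2.000, 5.000, -2.500], [2.000, 0.000, -5.000], [-1.000, 1.000, 0.000]] (det J = 10.000).
Solving J·Δ = −F gives Δ = (-0.625, -1.375, -0.850).
Then the next iterate is (x₁, x₂, x₃)₁ = (-1.125, -0.875, -1.850).

(-1.125, -0.875, -1.850)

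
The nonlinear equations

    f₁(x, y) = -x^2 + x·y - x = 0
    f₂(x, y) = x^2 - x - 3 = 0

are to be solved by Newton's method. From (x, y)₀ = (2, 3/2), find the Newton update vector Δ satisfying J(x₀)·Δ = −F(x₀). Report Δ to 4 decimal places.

(0.3333, 2.0833)

At (2, 3/2): F = (-3.0000, -1.0000).
Jacobian J = [[-2·x + y - 1, x], [2·x - 1, 0]].
At the point, J = [[-3.5000, 2.0000], [3.0000, 0.0000]] (det J = -6.0000).
Solving J·Δ = −F gives Δ = (0.3333, 2.0833).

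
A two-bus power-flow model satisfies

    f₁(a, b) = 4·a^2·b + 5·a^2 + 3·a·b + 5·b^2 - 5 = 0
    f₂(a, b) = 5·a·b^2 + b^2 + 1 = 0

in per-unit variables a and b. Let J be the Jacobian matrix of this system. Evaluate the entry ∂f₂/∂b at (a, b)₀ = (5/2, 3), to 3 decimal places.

81.000

∂f₂/∂b = 10·a·b + 2·b.
At (5/2, 3) this is 81.000.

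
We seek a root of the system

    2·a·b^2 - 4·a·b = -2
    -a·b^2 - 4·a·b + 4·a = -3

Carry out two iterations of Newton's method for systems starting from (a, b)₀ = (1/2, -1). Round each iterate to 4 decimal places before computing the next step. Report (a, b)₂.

(-0.4434, -0.8454)

At (1/2, -1): F = (5.0000, 6.5000).
Jacobian J = [[2·b^2 - 4·b, 4·a·b - 4·a], [-b^2 - 4·b + 4, -2·a·b - 4·a]].
At the point, J = [[6.0000, -4.0000], [7.0000, -1.0000]] (det J = 22.0000).
Solving J·Δ = −F gives Δ = (-0.9545, -0.1818).
Then the next iterate is (a, b)₁ = (-0.4545, -1.1818).
Round to (-0.4545, -1.1818) and repeat: F = (-1.418068, -0.331734), J = [[7.520502, 3.966512], [7.330549, 0.743744]].
Δ = (0.0111, 0.3364), so (a, b)₂ = (-0.4434, -0.8454).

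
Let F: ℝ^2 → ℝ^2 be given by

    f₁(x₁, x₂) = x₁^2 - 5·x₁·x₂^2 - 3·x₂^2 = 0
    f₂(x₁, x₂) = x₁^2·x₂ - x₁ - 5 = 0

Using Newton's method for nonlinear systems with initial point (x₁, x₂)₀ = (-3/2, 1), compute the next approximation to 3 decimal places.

(-2.969, -1.056)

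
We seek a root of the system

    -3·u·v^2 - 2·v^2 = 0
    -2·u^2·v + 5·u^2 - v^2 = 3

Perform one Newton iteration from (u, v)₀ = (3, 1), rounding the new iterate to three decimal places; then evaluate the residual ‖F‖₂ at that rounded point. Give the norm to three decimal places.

At (3, 1): F = (-11.000, 23.000).
Jacobian J = [[-3·v^2, -6·u·v - 4·v], [-4·u·v + 10·u, -2·u^2 - 2·v]].
At the point, J = [[-3.000, -22.000], [18.000, -20.000]] (det J = 456.000).
Solving J·Δ = −F gives Δ = (-1.592, -0.283).
Then the next iterate is (u, v)₁ = (1.408, 0.717).
Re-evaluating at (1.408, 0.717): F = (-3.19969, 3.55538), so ‖F‖₂ = 4.783.

4.783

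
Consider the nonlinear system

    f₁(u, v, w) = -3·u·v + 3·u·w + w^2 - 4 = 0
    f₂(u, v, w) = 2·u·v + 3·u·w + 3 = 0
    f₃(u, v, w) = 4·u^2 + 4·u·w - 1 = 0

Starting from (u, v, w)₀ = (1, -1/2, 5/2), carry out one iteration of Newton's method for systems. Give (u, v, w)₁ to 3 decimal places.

(0.597, -1.787, 1.065)

At (1, -1/2, 5/2): F = (11.250, 9.500, 13.000).
Jacobian J = [[-3·v + 3·w, -3·u, 3·u + 2·w], [2·v + 3·w, 2·u, 3·u], [8·u + 4·w, 0, 4·u]].
At the point, J = [[9.000, -3.000, 8.000], [6.500, 2.000, 3.000], [18.000, 0.000, 4.000]] (det J = -300.000).
Solving J·Δ = −F gives Δ = (-0.403, -1.287, -1.435).
Then the next iterate is (u, v, w)₁ = (0.597, -1.787, 1.065).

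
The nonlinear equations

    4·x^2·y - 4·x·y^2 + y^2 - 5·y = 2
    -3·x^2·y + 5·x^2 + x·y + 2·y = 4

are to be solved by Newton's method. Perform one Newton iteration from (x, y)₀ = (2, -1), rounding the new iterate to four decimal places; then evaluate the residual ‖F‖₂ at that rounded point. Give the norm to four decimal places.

At (2, -1): F = (-20.0000, 24.0000).
Jacobian J = [[8·x·y - 4·y^2, 4·x^2 - 8·x·y + 2·y - 5], [-6·x·y + 10·x + y, -3·x^2 + x + 2]].
At the point, J = [[-20.0000, 25.0000], [31.0000, -8.0000]] (det J = -615.0000).
Solving J·Δ = −F gives Δ = (-0.7154, 0.2276).
Then the next iterate is (x, y)₁ = (1.2846, -0.7724).
Re-evaluating at (1.2846, -0.7724): F = (-5.705426, 5.537798), so ‖F‖₂ = 7.9510.

7.9510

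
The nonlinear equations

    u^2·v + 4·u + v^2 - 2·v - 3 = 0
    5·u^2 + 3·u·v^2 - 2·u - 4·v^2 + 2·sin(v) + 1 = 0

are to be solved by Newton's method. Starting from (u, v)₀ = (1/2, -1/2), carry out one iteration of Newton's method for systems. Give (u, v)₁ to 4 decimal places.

(0.5153, -0.4350)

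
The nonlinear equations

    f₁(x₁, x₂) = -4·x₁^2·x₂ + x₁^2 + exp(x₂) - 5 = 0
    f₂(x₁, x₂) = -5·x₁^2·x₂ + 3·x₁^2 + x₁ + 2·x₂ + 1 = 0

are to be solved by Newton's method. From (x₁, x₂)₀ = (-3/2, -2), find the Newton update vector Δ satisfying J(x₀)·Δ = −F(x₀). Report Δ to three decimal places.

At (-3/2, -2): F = (15.38534, 24.750).
Jacobian J = [[-8·x₁·x₂ + 2·x₁, -4·x₁^2 + exp(x₂)], [-10·x₁·x₂ + 6·x₁ + 1, -5·x₁^2 + 2]].
At the point, J = [[-27.000, -8.86466], [-38.000, -9.250]] (det J = -87.10726).
Solving J·Δ = −F gives Δ = (0.885, -0.960).

(0.885, -0.960)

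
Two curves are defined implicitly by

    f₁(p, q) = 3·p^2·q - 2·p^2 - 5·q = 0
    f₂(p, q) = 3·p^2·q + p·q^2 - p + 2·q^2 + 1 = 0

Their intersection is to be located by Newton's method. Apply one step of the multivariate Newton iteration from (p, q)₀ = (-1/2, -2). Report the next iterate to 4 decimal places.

At (-1/2, -2): F = (8.0000, 6.0000).
Jacobian J = [[6·p·q - 4·p, 3·p^2 - 5], [6·p·q + q^2 - 1, 3·p^2 + 2·p·q + 4·q]].
At the point, J = [[8.0000, -4.2500], [9.0000, -5.2500]] (det J = -3.7500).
Solving J·Δ = −F gives Δ = (-4.4000, -6.4000).
Then the next iterate is (p, q)₁ = (-4.9000, -8.4000).

(-4.9000, -8.4000)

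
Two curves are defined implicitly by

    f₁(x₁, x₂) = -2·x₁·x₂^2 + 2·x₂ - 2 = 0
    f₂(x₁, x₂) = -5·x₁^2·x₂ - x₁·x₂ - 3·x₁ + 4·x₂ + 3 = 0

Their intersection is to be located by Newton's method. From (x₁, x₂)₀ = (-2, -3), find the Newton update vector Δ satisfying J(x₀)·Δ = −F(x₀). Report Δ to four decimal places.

At (-2, -3): F = (28.0000, 51.0000).
Jacobian J = [[-2·x₂^2, -4·x₁·x₂ + 2], [-10·x₁·x₂ - x₂ - 3, -5·x₁^2 - x₁ + 4]].
At the point, J = [[-18.0000, -22.0000], [-60.0000, -14.0000]] (det J = -1068.0000).
Solving J·Δ = −F gives Δ = (0.6835, 0.7135).

(0.6835, 0.7135)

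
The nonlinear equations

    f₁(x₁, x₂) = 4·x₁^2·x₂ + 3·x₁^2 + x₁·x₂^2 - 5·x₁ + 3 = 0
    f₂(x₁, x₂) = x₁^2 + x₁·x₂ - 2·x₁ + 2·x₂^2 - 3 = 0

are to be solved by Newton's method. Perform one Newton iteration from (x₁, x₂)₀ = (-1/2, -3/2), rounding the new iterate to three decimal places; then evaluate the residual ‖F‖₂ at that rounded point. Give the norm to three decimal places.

64.301

At (-1/2, -3/2): F = (3.625, 3.500).
Jacobian J = [[8·x₁·x₂ + 6·x₁ + x₂^2 - 5, 4·x₁^2 + 2·x₁·x₂], [2·x₁ + x₂ - 2, x₁ + 4·x₂]].
At the point, J = [[0.250, 2.500], [-4.500, -6.500]] (det J = 9.625).
Solving J·Δ = −F gives Δ = (3.357, -1.786).
Then the next iterate is (x₁, x₂)₁ = (2.857, -3.286).
Re-evaluating at (2.857, -3.286): F = (-63.23558, 11.65594), so ‖F‖₂ = 64.301.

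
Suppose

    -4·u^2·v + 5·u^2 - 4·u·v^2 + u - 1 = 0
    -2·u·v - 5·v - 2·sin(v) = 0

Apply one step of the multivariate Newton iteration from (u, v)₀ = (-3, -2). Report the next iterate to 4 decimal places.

At (-3, -2): F = (161.0000, -0.181405).
Jacobian J = [[-8·u·v + 10·u - 4·v^2 + 1, -4·u^2 - 8·u·v], [-2·v, -2·u - 2·cos(v) - 5]].
At the point, J = [[-93.0000, -84.0000], [4.0000, 1.832294]] (det J = 165.596688).
Solving J·Δ = −F gives Δ = (-1.6894, 3.7871).
Then the next iterate is (u, v)₁ = (-4.6894, 1.7871).

(-4.6894, 1.7871)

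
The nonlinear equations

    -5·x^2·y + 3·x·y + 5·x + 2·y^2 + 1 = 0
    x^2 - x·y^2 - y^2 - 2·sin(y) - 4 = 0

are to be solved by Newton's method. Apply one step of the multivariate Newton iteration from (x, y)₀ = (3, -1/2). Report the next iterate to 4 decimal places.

At (3, -1/2): F = (34.5000, 4.958851).
Jacobian J = [[-10·x·y + 3·y + 5, -5·x^2 + 3·x + 4·y], [2·x - y^2, -2·x·y - 2·y - 2·cos(y)]].
At the point, J = [[18.5000, -38.0000], [5.7500, 2.244835]] (det J = 260.029445).
Solving J·Δ = −F gives Δ = (-1.0225, 0.4101).
Then the next iterate is (x, y)₁ = (1.9775, -0.0899).

(1.9775, -0.0899)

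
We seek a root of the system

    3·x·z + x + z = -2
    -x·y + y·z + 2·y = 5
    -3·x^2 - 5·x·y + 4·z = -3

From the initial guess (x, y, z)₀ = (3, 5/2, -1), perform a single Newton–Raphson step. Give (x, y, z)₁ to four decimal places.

At (3, 5/2, -1): F = (-5.0000, -10.0000, -65.5000).
Jacobian J = [[3·z + 1, 0, 3·x + 1], [-y, -x + z + 2, y], [-6·x - 5·y, -5·x, 4]].
At the point, J = [[-2.0000, 0.0000, 10.0000], [-2.5000, -2.0000, 2.5000], [-30.5000, -15.0000, 4.0000]] (det J = -294.0000).
Solving J·Δ = −F gives Δ = (0.1446, -4.5196, 0.5289).
Then the next iterate is (x, y, z)₁ = (3.1446, -2.0196, -0.4711).

(3.1446, -2.0196, -0.4711)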